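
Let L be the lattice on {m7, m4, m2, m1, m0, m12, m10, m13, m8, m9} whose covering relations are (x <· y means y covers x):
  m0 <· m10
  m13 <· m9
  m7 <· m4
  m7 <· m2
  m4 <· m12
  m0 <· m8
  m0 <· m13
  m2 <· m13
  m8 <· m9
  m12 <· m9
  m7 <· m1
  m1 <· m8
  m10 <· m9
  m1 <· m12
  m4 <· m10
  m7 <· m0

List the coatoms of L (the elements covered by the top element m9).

m10, m12, m13, m8

The coatoms are exactly the elements covered by m9: m10, m12, m13, m8.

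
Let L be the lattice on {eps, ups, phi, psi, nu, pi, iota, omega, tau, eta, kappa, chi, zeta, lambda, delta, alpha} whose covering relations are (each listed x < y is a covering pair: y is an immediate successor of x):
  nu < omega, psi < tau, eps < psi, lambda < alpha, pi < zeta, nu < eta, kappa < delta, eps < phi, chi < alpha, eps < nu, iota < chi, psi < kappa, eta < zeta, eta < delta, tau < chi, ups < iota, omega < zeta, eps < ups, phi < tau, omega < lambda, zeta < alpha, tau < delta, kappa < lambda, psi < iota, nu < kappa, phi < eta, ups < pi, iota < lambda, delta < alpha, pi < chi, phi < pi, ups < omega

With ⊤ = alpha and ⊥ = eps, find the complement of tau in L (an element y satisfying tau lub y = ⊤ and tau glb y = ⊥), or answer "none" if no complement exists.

omega

Need y with tau ∨ y = alpha and tau ∧ y = eps.
Checking each element gives: omega.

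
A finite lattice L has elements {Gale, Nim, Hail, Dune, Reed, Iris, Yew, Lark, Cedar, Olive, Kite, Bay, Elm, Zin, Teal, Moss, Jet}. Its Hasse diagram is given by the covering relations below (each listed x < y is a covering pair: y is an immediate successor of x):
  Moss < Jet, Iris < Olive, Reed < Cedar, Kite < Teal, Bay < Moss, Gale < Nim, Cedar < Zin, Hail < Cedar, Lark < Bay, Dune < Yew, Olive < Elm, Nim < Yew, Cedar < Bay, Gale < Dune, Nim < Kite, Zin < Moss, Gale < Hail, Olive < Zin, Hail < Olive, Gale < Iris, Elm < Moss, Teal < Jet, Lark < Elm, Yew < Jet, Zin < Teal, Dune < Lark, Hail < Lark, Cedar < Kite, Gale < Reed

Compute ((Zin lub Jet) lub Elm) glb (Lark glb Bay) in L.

Zin ∨ Jet = Jet
Jet ∨ Elm = Jet
Lark ∧ Bay = Lark
Jet ∧ Lark = Lark

Lark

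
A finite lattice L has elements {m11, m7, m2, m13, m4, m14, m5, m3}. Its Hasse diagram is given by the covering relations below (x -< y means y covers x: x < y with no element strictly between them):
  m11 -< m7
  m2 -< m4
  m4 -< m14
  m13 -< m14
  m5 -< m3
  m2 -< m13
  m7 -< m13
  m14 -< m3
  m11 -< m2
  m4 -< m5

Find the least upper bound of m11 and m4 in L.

Common upper bounds of {m11, m4}: m14, m3, m4, m5.
The least among these is m4.

m4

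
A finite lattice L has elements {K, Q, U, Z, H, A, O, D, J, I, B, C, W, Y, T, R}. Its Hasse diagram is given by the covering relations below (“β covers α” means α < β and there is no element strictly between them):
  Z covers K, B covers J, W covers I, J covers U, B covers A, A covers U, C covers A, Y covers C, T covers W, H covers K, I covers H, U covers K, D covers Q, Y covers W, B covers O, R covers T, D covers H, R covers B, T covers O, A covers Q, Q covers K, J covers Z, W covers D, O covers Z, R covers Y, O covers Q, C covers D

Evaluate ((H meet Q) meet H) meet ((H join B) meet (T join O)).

K

H ∧ Q = K
K ∧ H = K
H ∨ B = R
T ∨ O = T
R ∧ T = T
K ∧ T = K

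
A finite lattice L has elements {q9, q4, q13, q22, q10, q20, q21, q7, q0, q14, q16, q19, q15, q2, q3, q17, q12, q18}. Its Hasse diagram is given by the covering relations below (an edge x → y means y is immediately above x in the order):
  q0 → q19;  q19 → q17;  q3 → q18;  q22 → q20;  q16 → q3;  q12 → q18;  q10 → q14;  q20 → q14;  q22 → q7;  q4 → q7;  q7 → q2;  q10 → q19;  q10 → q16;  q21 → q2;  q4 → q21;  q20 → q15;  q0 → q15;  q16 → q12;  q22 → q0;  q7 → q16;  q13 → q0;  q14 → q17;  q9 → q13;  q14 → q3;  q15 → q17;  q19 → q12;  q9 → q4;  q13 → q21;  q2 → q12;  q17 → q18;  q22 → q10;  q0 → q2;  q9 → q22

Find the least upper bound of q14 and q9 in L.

Common upper bounds of {q14, q9}: q14, q17, q18, q3.
The least among these is q14.

q14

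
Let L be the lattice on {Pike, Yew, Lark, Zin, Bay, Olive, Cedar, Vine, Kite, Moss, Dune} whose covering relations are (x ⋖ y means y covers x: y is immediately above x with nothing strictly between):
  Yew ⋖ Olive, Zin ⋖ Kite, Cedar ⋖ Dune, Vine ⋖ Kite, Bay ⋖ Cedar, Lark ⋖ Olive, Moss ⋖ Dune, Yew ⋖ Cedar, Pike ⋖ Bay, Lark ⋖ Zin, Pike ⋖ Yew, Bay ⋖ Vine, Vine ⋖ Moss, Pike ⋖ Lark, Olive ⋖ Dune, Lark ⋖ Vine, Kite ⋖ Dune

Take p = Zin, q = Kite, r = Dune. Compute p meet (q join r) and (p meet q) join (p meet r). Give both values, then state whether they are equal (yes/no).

Zin; Zin; yes

q join r = Dune, so p meet (q join r) = Zin meet Dune = Zin.
p meet q = Zin and p meet r = Zin, so (p meet q) join (p meet r) = Zin join Zin = Zin.
Equal: yes.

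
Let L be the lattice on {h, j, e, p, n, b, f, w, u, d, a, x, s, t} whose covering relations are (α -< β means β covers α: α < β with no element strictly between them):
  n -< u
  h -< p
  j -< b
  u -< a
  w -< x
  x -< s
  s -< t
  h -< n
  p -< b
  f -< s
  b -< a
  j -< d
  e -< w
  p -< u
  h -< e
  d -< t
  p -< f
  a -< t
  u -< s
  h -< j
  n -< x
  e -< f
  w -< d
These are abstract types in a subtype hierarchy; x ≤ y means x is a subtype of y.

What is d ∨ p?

t

Common upper bounds of {d, p}: t.
The least among these is t.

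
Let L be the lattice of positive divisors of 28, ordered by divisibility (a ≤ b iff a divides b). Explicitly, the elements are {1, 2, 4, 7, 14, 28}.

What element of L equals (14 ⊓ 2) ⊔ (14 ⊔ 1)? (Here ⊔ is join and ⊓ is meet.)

14 ∧ 2 = 2
14 ∨ 1 = 14
2 ∨ 14 = 14

14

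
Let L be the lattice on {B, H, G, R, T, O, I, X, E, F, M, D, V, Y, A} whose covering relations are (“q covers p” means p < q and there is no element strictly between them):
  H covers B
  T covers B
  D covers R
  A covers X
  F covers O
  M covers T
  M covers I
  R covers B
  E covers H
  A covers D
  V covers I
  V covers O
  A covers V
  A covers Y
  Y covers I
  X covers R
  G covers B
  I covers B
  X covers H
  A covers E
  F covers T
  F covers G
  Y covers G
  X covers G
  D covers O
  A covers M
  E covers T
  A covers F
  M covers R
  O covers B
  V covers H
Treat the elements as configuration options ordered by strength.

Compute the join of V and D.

A

Common upper bounds of {V, D}: A.
The least among these is A.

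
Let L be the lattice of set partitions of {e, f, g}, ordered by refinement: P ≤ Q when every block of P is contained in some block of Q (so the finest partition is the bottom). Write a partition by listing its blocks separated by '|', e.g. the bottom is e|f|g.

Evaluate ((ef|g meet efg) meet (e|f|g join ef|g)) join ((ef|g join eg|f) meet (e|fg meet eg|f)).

ef|g ∧ efg = ef|g
e|f|g ∨ ef|g = ef|g
ef|g ∧ ef|g = ef|g
ef|g ∨ eg|f = efg
e|fg ∧ eg|f = e|f|g
efg ∧ e|f|g = e|f|g
ef|g ∨ e|f|g = ef|g

ef|g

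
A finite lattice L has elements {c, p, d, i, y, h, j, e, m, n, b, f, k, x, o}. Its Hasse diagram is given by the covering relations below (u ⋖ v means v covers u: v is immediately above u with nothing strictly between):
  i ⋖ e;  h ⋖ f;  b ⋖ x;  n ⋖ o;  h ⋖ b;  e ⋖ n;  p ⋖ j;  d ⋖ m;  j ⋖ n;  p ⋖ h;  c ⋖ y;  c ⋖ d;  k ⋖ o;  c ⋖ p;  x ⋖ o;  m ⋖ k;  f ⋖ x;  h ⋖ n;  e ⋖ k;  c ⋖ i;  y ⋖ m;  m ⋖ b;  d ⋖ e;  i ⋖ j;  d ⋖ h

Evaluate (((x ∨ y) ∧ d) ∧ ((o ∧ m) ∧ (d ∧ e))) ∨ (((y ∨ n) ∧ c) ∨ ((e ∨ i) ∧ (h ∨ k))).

e

x ∨ y = x
x ∧ d = d
o ∧ m = m
d ∧ e = d
m ∧ d = d
d ∧ d = d
y ∨ n = o
o ∧ c = c
e ∨ i = e
h ∨ k = o
e ∧ o = e
c ∨ e = e
d ∨ e = e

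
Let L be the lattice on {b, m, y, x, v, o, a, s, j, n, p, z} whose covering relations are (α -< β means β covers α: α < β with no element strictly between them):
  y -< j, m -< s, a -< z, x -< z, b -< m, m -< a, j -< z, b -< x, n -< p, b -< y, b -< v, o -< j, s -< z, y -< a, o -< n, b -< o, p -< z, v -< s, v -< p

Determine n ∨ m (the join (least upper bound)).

z

Common upper bounds of {n, m}: z.
The least among these is z.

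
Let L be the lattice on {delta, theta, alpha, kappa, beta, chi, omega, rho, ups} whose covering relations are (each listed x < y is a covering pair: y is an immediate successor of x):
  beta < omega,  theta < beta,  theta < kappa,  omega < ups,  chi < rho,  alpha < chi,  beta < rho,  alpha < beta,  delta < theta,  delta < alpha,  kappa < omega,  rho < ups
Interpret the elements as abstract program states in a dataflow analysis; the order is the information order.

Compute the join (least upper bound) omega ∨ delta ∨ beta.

omega

Common upper bounds of {omega, delta, beta}: omega, ups.
The least among these is omega.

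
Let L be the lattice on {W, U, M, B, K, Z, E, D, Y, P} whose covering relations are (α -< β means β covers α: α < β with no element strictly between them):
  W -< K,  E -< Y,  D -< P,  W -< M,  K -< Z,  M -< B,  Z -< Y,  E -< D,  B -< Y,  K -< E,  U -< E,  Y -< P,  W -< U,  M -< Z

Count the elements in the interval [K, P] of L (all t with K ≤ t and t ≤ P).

The interval [K, P] = {D, E, K, P, Y, Z}, which has 6 elements.

6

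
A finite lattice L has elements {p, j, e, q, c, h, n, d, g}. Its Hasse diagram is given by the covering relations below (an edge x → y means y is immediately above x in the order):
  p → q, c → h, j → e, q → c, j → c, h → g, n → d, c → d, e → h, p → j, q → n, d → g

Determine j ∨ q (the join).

Common upper bounds of {j, q}: c, d, g, h.
The least among these is c.

c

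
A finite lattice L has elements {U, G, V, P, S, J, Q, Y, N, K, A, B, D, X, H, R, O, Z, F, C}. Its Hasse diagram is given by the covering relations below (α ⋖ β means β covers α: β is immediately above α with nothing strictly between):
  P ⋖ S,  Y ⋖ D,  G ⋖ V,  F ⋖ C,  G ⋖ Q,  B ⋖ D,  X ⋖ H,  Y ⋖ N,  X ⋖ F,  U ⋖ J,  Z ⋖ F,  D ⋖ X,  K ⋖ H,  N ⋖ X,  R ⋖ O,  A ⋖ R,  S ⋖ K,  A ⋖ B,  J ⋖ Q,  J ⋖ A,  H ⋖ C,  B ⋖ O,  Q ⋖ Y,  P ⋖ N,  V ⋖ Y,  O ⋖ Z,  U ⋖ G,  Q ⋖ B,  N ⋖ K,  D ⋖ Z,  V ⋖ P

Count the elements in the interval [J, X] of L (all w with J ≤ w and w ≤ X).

8

The interval [J, X] = {A, B, D, J, N, Q, X, Y}, which has 8 elements.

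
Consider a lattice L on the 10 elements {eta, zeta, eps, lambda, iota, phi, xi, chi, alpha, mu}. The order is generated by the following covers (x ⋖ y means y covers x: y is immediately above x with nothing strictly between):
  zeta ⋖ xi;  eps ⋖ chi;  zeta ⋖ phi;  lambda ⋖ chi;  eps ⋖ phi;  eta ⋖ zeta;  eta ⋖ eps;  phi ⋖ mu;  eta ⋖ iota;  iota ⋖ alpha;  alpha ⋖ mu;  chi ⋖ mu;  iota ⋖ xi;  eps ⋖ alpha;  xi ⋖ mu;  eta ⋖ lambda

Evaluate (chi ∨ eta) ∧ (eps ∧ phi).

chi ∨ eta = chi
eps ∧ phi = eps
chi ∧ eps = eps

eps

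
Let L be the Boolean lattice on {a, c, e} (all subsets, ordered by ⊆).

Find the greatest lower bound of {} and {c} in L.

{}

Under ⊆, meet is intersection: {} ∩ {c} = {}.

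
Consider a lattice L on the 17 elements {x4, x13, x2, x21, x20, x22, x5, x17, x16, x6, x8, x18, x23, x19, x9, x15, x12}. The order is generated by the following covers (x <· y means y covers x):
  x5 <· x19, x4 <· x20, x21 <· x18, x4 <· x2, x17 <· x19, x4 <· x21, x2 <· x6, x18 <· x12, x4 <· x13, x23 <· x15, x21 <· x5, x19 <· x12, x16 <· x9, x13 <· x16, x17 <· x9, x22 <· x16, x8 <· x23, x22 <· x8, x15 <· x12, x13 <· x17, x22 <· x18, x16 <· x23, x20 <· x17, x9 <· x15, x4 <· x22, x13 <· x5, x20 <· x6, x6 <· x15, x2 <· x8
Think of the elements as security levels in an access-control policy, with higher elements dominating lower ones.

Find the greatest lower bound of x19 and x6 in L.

Common lower bounds of {x19, x6}: x20, x4.
The greatest among these is x20.

x20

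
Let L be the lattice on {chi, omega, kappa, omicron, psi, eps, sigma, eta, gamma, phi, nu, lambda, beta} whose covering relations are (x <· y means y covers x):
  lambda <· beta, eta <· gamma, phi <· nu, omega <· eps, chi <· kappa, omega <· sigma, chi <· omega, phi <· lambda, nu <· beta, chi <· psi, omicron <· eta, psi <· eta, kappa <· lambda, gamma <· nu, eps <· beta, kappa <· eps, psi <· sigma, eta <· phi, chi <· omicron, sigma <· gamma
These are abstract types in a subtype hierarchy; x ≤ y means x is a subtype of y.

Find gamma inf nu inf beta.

gamma

Common lower bounds of {gamma, nu, beta}: chi, eta, gamma, omega, omicron, psi, sigma.
The greatest among these is gamma.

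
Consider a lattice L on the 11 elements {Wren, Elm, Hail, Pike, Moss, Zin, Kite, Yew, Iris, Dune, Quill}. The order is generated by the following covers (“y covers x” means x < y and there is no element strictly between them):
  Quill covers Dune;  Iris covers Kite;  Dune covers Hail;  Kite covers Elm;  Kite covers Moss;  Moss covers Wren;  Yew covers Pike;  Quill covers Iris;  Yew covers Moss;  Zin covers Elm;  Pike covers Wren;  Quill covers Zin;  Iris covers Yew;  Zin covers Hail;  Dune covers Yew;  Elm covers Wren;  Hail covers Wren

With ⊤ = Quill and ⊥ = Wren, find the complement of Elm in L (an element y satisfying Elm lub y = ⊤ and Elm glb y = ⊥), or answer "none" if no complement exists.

Dune

Need y with Elm ∨ y = Quill and Elm ∧ y = Wren.
Checking each element gives: Dune.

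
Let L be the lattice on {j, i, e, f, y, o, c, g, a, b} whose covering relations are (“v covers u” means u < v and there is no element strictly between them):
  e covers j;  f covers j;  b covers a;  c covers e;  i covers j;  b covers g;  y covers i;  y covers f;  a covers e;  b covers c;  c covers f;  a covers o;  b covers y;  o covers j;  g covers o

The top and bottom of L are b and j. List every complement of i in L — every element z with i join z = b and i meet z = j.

Need z with i ∨ z = b and i ∧ z = j.
Checking each element gives: a, c, e, g, o.

a, c, e, g, o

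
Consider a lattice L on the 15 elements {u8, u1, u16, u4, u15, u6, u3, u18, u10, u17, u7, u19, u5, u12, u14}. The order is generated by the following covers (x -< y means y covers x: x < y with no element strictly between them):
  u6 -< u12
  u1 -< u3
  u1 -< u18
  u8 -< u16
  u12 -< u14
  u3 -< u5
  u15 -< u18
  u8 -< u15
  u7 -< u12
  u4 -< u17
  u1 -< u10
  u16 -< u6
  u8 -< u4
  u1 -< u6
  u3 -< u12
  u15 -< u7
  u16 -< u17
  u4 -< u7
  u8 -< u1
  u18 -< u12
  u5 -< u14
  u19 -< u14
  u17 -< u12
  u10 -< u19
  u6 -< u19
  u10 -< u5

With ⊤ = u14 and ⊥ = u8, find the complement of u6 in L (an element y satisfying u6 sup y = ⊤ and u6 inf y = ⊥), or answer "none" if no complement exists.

none

For every candidate y, either u6 ∨ y ≠ u14 or u6 ∧ y ≠ u8; no complement exists.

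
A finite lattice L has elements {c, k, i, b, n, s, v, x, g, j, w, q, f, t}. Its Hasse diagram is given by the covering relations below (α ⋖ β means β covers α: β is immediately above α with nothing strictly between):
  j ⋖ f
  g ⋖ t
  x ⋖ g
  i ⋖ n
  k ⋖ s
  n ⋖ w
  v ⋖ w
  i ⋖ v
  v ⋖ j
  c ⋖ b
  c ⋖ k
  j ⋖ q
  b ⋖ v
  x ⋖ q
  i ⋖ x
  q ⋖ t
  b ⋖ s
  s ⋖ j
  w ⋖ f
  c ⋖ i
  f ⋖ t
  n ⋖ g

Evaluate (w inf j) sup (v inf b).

w ∧ j = v
v ∧ b = b
v ∨ b = v

v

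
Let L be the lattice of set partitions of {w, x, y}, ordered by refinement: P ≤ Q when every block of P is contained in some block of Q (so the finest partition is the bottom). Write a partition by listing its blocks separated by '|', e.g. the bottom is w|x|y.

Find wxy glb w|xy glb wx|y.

The meet (common refinement) of wxy, w|xy, wx|y intersects blocks pairwise, giving w|x|y.

w|x|y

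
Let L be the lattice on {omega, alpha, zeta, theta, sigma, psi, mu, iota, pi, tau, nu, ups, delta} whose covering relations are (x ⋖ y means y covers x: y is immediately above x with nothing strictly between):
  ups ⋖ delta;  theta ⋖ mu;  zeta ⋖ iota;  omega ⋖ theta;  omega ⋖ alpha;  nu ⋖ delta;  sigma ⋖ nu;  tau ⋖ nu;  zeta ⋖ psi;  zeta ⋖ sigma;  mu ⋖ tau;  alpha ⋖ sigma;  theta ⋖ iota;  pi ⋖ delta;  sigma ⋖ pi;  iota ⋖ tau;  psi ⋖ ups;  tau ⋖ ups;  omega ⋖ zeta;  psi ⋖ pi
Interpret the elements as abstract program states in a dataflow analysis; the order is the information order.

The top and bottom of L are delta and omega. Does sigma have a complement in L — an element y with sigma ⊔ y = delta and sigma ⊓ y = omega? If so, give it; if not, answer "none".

For every candidate y, either sigma ∨ y ≠ delta or sigma ∧ y ≠ omega; no complement exists.

none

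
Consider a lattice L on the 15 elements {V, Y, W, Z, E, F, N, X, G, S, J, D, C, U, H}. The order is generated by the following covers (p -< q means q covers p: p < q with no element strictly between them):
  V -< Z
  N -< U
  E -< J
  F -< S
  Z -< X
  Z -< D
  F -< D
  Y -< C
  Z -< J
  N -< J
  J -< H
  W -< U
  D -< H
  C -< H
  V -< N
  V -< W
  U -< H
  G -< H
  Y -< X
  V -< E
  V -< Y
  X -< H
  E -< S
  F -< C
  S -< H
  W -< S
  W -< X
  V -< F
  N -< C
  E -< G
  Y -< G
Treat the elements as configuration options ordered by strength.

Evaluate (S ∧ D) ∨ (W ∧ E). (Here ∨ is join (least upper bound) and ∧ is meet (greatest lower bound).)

F

S ∧ D = F
W ∧ E = V
F ∨ V = F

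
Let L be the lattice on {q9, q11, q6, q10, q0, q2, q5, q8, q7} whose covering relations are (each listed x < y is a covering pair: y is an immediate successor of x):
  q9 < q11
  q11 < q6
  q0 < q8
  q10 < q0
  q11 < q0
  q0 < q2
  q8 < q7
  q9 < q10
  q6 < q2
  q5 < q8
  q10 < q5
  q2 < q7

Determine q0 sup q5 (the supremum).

q8

Common upper bounds of {q0, q5}: q7, q8.
The least among these is q8.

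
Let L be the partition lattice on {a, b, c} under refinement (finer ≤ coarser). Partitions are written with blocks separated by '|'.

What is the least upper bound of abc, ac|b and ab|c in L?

abc

Common upper bounds of {abc, ac|b, ab|c}: abc.
The least among these is abc.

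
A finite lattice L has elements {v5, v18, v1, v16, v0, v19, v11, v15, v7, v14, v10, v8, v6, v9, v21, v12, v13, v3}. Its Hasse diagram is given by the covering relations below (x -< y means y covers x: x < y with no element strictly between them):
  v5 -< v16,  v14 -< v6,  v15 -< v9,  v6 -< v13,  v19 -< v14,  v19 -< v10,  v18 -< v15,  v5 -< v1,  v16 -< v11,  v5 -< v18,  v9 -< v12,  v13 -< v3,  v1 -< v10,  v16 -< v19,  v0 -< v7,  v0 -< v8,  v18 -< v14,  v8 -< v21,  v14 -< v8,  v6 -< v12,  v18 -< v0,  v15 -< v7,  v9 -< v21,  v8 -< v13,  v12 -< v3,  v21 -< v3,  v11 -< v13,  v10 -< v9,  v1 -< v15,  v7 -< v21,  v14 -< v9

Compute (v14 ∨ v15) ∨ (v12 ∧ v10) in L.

v14 ∨ v15 = v9
v12 ∧ v10 = v10
v9 ∨ v10 = v9

v9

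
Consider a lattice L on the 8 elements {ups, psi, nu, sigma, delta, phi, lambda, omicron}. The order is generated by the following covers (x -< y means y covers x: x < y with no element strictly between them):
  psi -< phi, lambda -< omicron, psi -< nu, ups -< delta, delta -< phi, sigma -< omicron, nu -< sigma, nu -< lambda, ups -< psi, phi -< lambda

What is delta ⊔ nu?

Common upper bounds of {delta, nu}: lambda, omicron.
The least among these is lambda.

lambda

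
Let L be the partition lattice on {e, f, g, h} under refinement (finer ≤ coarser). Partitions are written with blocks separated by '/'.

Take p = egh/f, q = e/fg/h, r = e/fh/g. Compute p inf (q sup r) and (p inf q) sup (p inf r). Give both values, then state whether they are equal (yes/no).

e/f/gh; e/f/g/h; no

q sup r = e/fgh, so p inf (q sup r) = egh/f inf e/fgh = e/f/gh.
p inf q = e/f/g/h and p inf r = e/f/g/h, so (p inf q) sup (p inf r) = e/f/g/h sup e/f/g/h = e/f/g/h.
Equal: no.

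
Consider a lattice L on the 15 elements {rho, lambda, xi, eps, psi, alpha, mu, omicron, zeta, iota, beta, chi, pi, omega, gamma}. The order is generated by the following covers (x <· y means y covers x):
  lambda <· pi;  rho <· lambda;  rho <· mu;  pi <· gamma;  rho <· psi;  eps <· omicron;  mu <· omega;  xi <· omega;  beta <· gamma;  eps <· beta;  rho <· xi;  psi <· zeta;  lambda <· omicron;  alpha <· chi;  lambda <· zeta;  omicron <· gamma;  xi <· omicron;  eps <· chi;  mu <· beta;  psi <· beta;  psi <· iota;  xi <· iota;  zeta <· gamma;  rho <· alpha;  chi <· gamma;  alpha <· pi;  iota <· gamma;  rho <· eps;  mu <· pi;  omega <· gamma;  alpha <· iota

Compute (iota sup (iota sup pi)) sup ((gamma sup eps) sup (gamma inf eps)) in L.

iota ∨ pi = gamma
iota ∨ gamma = gamma
gamma ∨ eps = gamma
gamma ∧ eps = eps
gamma ∨ eps = gamma
gamma ∨ gamma = gamma

gamma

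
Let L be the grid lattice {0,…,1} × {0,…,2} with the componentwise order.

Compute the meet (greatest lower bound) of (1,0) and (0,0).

(0,0)

Common lower bounds of {(1,0), (0,0)}: (0,0).
The greatest among these is (0,0).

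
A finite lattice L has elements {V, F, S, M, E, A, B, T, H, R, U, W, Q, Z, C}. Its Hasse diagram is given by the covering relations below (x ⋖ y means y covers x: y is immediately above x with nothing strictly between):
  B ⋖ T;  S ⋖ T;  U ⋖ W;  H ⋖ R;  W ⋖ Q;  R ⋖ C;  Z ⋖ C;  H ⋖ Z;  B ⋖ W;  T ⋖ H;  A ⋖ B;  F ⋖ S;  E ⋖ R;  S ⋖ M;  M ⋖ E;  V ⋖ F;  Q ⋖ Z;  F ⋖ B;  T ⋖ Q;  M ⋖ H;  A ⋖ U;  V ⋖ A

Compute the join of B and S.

Common upper bounds of {B, S}: C, H, Q, R, T, Z.
The least among these is T.

T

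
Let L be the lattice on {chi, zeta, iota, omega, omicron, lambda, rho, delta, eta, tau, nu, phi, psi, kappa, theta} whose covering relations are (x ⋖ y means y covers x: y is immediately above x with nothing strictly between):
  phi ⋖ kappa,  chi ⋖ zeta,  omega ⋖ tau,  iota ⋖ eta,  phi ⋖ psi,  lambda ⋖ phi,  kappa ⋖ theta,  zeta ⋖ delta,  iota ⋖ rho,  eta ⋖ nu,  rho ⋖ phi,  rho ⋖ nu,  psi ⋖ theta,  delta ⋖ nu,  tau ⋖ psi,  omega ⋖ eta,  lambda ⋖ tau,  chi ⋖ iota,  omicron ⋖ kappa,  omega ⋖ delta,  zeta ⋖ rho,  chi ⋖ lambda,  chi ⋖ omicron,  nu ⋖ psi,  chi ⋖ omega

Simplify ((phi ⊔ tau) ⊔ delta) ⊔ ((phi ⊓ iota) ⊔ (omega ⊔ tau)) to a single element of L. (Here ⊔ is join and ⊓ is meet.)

phi ∨ tau = psi
psi ∨ delta = psi
phi ∧ iota = iota
omega ∨ tau = tau
iota ∨ tau = psi
psi ∨ psi = psi

psi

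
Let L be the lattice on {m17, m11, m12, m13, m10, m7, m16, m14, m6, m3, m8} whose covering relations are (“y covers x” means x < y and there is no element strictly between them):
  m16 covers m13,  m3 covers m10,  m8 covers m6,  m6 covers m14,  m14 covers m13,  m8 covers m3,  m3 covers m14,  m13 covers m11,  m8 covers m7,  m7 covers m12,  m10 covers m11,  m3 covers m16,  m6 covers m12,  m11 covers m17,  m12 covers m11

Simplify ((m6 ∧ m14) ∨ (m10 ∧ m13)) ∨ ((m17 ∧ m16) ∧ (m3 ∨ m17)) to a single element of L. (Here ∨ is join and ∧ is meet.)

m14

m6 ∧ m14 = m14
m10 ∧ m13 = m11
m14 ∨ m11 = m14
m17 ∧ m16 = m17
m3 ∨ m17 = m3
m17 ∧ m3 = m17
m14 ∨ m17 = m14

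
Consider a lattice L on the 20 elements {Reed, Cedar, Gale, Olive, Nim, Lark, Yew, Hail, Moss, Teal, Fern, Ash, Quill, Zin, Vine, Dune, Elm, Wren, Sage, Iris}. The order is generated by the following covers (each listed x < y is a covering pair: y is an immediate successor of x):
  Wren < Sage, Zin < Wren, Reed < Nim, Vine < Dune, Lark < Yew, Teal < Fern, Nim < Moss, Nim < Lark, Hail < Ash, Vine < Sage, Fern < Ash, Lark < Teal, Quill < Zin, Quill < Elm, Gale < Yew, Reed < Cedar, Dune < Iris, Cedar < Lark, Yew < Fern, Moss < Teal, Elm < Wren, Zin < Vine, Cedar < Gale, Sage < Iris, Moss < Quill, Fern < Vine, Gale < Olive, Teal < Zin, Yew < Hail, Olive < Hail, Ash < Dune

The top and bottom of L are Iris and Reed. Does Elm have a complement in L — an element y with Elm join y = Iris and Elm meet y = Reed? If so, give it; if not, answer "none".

Need y with Elm ∨ y = Iris and Elm ∧ y = Reed.
Checking each element gives: Olive.

Olive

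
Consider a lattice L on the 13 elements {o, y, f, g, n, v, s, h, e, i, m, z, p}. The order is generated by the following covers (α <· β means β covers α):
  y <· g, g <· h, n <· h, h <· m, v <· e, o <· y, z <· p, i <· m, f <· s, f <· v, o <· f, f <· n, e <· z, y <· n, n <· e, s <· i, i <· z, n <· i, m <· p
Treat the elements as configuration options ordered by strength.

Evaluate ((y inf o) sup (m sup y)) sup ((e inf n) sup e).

y ∧ o = o
m ∨ y = m
o ∨ m = m
e ∧ n = n
n ∨ e = e
m ∨ e = p

p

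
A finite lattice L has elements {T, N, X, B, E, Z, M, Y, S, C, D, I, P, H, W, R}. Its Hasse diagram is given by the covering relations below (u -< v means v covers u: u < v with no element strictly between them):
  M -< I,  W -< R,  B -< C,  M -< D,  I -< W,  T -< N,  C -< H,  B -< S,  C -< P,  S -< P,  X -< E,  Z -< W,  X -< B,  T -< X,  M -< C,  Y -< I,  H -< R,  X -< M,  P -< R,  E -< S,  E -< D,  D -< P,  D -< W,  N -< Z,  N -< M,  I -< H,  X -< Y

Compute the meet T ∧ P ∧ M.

Common lower bounds of {T, P, M}: T.
The greatest among these is T.

T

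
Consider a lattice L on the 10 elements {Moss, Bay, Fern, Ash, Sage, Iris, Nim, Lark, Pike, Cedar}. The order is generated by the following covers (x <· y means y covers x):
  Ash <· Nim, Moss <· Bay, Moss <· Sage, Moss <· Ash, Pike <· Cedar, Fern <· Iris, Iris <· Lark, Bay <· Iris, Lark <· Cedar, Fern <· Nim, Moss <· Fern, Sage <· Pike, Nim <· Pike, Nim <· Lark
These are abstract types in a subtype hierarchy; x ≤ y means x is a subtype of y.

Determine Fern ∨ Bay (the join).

Iris

Common upper bounds of {Fern, Bay}: Cedar, Iris, Lark.
The least among these is Iris.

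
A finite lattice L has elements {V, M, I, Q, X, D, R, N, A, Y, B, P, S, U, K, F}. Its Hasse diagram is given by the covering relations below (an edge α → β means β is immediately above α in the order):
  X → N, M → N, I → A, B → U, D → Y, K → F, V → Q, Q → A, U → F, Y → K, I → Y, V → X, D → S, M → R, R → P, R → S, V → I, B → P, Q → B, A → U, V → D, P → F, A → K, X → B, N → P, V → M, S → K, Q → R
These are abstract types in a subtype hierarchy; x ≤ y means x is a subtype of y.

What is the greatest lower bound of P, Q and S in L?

Q

Common lower bounds of {P, Q, S}: Q, V.
The greatest among these is Q.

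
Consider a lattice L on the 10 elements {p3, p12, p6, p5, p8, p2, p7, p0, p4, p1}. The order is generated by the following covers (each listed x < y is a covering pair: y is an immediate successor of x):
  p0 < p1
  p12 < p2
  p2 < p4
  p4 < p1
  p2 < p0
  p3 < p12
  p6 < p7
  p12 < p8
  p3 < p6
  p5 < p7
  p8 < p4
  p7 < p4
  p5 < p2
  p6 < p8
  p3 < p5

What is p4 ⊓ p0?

Common lower bounds of {p4, p0}: p12, p2, p3, p5.
The greatest among these is p2.

p2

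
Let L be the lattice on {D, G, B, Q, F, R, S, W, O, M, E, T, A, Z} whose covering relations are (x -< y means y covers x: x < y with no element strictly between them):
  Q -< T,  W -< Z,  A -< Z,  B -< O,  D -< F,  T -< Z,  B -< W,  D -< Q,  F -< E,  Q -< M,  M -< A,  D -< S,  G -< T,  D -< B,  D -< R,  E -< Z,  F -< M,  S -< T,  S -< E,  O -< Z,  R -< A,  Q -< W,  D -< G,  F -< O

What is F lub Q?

Common upper bounds of {F, Q}: A, M, Z.
The least among these is M.

M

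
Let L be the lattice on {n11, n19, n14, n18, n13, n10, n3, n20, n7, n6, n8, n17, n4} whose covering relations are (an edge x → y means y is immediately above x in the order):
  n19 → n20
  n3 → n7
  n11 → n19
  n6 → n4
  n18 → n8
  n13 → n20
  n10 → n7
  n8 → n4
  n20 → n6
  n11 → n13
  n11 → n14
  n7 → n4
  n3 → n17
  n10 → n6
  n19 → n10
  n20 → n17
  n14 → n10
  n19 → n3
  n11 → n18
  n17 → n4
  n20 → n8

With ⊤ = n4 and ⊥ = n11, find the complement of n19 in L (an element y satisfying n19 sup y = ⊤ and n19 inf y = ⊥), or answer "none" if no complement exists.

For every candidate y, either n19 ∨ y ≠ n4 or n19 ∧ y ≠ n11; no complement exists.

none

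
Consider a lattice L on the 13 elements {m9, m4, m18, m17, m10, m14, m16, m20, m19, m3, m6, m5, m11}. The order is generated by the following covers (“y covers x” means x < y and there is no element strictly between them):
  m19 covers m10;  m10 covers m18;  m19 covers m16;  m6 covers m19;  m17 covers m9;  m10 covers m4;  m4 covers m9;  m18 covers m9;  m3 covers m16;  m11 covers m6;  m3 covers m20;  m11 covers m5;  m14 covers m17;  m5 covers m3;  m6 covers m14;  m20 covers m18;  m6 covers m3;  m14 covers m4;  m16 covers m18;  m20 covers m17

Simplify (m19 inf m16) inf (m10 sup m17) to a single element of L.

m19 ∧ m16 = m16
m10 ∨ m17 = m6
m16 ∧ m6 = m16

m16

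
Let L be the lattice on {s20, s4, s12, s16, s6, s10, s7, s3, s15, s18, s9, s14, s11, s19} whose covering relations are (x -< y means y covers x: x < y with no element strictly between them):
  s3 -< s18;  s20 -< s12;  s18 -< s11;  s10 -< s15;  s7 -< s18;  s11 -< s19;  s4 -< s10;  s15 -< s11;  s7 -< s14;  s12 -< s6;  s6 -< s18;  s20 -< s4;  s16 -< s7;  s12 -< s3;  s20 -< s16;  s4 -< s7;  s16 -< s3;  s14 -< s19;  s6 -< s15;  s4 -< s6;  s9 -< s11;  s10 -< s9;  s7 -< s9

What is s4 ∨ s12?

s6

Common upper bounds of {s4, s12}: s11, s15, s18, s19, s6.
The least among these is s6.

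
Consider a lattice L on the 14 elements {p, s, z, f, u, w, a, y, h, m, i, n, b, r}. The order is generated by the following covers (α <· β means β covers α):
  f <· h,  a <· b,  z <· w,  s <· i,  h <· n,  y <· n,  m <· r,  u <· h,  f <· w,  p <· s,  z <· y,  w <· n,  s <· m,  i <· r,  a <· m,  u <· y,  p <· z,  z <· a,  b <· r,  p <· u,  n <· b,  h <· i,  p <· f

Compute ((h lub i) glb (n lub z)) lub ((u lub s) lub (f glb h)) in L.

i

h ∨ i = i
n ∨ z = n
i ∧ n = h
u ∨ s = i
f ∧ h = f
i ∨ f = i
h ∨ i = i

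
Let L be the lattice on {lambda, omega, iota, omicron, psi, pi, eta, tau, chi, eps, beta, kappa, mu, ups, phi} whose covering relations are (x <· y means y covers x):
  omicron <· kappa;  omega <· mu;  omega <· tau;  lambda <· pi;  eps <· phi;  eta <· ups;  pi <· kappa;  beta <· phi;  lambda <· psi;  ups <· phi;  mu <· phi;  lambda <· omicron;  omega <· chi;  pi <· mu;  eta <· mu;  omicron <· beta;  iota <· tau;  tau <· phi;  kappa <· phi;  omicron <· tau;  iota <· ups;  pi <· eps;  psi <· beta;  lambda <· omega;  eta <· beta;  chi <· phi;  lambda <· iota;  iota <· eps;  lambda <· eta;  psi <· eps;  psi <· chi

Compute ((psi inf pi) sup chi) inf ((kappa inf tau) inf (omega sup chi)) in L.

psi ∧ pi = lambda
lambda ∨ chi = chi
kappa ∧ tau = omicron
omega ∨ chi = chi
omicron ∧ chi = lambda
chi ∧ lambda = lambda

lambda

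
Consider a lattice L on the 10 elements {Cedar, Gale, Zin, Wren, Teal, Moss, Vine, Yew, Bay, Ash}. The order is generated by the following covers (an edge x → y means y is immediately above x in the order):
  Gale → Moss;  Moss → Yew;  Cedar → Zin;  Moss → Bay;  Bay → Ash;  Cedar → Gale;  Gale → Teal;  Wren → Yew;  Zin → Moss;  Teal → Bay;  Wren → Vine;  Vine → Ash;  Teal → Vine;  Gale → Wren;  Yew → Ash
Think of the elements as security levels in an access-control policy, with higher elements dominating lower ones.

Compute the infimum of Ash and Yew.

Common lower bounds of {Ash, Yew}: Cedar, Gale, Moss, Wren, Yew, Zin.
The greatest among these is Yew.

Yew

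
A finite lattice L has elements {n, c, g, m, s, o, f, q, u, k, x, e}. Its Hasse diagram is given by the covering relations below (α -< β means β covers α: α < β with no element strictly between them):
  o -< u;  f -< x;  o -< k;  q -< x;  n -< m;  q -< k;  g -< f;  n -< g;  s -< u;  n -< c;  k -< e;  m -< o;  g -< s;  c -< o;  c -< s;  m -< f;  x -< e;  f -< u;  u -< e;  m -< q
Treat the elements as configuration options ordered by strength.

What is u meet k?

o

Common lower bounds of {u, k}: c, m, n, o.
The greatest among these is o.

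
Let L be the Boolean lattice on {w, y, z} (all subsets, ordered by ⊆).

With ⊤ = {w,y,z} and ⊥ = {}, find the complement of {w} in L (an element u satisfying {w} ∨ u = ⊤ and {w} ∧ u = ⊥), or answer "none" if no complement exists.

Need u with {w} ∨ u = {w,y,z} and {w} ∧ u = {}.
Checking each element gives: {y,z}.

{y,z}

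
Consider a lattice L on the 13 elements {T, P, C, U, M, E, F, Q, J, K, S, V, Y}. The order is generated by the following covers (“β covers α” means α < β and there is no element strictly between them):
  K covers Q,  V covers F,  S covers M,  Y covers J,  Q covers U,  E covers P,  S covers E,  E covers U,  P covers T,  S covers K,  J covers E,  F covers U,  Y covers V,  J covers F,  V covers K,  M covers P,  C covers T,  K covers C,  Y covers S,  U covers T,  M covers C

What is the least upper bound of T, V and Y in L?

Y

Common upper bounds of {T, V, Y}: Y.
The least among these is Y.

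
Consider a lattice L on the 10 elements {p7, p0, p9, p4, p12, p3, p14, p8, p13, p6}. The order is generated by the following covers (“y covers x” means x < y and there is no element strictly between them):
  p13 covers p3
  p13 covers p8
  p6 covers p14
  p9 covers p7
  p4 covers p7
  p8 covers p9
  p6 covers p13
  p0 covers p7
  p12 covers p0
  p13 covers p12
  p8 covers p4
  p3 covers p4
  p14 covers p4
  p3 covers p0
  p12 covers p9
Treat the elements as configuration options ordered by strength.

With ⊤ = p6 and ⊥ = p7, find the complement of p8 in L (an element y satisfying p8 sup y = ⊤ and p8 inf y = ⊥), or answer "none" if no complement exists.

For every candidate y, either p8 ∨ y ≠ p6 or p8 ∧ y ≠ p7; no complement exists.

none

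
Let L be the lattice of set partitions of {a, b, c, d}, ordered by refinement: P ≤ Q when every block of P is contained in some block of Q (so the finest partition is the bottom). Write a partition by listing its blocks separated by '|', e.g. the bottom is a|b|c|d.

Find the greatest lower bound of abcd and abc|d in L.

The meet (common refinement) of abcd and abc|d intersects blocks pairwise, giving abc|d.

abc|d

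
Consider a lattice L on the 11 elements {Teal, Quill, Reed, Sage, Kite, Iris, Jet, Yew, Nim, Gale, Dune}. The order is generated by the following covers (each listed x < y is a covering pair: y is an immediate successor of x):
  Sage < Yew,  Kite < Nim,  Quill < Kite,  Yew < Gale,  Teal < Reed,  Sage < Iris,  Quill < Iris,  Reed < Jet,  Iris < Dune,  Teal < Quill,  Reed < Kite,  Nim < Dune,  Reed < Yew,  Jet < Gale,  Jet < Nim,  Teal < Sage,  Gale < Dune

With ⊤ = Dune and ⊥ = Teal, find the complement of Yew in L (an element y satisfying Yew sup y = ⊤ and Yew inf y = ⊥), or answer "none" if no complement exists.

Quill

Need y with Yew ∨ y = Dune and Yew ∧ y = Teal.
Checking each element gives: Quill.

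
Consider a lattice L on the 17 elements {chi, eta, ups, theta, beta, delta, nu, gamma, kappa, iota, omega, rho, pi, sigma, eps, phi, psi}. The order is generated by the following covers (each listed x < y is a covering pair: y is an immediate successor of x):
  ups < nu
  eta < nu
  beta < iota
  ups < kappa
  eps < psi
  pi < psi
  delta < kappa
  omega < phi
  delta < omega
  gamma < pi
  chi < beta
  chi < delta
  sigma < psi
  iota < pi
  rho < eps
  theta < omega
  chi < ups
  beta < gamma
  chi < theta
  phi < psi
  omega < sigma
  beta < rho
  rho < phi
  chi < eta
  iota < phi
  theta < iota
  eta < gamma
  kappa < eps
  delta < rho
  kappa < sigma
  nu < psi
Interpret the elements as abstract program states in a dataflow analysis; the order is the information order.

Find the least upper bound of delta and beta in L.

Common upper bounds of {delta, beta}: eps, phi, psi, rho.
The least among these is rho.

rho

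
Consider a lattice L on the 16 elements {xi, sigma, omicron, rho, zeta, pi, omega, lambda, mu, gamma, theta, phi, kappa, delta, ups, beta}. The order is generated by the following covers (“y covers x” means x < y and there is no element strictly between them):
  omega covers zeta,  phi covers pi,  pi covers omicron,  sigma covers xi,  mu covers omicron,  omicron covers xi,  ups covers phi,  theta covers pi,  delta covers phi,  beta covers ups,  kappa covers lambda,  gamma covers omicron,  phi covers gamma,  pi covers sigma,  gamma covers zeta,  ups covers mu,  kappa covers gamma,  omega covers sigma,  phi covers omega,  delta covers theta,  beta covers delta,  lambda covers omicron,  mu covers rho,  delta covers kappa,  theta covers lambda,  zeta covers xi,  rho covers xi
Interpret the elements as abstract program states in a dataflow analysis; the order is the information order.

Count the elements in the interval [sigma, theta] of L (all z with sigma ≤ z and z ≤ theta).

The interval [sigma, theta] = {pi, sigma, theta}, which has 3 elements.

3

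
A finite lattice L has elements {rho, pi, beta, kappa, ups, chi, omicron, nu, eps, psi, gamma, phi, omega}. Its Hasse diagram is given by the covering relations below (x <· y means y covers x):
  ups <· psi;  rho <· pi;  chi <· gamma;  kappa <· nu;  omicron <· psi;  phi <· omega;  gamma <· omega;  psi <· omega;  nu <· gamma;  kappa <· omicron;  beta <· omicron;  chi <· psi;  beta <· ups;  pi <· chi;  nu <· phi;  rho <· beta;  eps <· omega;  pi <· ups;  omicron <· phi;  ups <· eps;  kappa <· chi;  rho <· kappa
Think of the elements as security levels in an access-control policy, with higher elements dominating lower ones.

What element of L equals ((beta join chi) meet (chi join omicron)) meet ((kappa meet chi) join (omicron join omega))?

beta ∨ chi = psi
chi ∨ omicron = psi
psi ∧ psi = psi
kappa ∧ chi = kappa
omicron ∨ omega = omega
kappa ∨ omega = omega
psi ∧ omega = psi

psi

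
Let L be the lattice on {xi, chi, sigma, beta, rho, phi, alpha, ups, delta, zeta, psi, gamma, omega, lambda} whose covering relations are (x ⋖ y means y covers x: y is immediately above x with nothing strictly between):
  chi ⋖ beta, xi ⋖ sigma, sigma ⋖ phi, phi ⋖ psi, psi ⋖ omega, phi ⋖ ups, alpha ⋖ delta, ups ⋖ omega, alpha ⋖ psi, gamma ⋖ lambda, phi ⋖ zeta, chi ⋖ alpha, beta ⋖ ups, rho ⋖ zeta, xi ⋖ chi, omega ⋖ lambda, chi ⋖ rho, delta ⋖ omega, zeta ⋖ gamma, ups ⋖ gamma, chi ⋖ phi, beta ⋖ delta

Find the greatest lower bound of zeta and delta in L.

chi

Common lower bounds of {zeta, delta}: chi, xi.
The greatest among these is chi.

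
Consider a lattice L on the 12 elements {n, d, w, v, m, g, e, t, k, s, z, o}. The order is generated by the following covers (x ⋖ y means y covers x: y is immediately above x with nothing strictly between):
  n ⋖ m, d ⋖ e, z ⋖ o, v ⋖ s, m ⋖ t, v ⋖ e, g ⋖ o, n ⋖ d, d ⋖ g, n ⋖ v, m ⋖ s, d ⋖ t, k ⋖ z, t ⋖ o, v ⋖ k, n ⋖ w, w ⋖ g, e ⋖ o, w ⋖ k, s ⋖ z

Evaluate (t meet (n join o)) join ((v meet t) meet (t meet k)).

t

n ∨ o = o
t ∧ o = t
v ∧ t = n
t ∧ k = n
n ∧ n = n
t ∨ n = t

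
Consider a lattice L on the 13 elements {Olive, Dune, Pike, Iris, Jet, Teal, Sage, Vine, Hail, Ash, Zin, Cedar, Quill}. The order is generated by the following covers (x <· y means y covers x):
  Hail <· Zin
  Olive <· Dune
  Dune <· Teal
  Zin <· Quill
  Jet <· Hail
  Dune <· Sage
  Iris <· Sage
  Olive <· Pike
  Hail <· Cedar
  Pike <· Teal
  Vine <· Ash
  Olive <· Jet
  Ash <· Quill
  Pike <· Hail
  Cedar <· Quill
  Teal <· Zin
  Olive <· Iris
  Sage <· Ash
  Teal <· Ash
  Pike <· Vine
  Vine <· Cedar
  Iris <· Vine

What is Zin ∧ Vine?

Common lower bounds of {Zin, Vine}: Olive, Pike.
The greatest among these is Pike.

Pike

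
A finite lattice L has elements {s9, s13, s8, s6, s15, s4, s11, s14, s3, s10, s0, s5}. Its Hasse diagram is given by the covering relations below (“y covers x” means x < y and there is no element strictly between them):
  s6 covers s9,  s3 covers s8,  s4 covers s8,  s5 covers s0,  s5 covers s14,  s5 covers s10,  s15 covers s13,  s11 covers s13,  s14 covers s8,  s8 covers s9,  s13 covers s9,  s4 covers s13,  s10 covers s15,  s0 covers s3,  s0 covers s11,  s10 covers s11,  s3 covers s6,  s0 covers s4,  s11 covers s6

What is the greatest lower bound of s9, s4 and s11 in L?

s9

Common lower bounds of {s9, s4, s11}: s9.
The greatest among these is s9.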